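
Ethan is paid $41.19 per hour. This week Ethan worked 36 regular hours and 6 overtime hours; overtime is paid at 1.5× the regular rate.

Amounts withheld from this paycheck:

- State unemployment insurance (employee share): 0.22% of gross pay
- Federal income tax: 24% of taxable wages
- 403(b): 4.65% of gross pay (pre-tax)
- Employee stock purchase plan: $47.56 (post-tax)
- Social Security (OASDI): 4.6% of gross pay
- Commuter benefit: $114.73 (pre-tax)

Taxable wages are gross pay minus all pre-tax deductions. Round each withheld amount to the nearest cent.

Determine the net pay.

Regular pay: 36 × $41.19 = $1482.84
Overtime pay: 6 × $41.19 × 1.5 = $370.71
Gross pay = $1482.84 + $370.71 = $1853.55
Commuter benefit: $114.73
403(b): $1853.55 × 0.0465 = $86.19
Pre-tax total = $114.73 + $86.19 = $200.92
Taxable wages = $1853.55 − $200.92 = $1652.63
Federal income tax: $1652.63 × 0.24 = $396.63
Social Security (OASDI): $1853.55 × 0.046 = $85.26
State unemployment insurance (employee share): $1853.55 × 0.0022 = $4.08
Employee stock purchase plan: $47.56
Total deductions = $114.73 + $86.19 + $396.63 + $85.26 + $4.08 + $47.56 = $734.45
Net pay = $1853.55 − $734.45 = $1119.10

$1119.10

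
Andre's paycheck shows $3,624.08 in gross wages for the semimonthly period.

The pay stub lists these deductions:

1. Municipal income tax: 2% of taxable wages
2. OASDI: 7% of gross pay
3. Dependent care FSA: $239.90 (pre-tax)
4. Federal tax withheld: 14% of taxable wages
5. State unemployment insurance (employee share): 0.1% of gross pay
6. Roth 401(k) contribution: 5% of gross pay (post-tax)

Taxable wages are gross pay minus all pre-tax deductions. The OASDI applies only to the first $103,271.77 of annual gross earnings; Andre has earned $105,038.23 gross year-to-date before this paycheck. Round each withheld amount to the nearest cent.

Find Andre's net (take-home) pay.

$2,657.89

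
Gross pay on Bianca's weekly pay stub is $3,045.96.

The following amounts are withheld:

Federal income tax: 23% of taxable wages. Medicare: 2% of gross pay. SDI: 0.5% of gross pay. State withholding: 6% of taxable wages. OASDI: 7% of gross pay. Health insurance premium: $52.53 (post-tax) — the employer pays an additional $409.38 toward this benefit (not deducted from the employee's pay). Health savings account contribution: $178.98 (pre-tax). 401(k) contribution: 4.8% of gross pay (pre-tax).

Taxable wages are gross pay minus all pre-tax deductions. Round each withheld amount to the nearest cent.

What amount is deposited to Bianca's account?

Health savings account contribution: $178.98
401(k) contribution: $3,045.96 × 0.048 = $146.21
Pre-tax total = $178.98 + $146.21 = $325.19
Taxable wages = $3,045.96 − $325.19 = $2,720.77
Federal income tax: $2,720.77 × 0.23 = $625.78
State withholding: $2,720.77 × 0.06 = $163.25
SDI: $3,045.96 × 0.005 = $15.23
OASDI: $3,045.96 × 0.07 = $213.22
Medicare: $3,045.96 × 0.02 = $60.92
Health insurance premium: $52.53
(Employer's $409.38 toward health insurance premium is not withheld from the employee.)
Total deductions = $178.98 + $146.21 + $625.78 + $163.25 + $15.23 + $213.22 + $60.92 + $52.53 = $1,456.12
Net pay = $3,045.96 − $1,456.12 = $1,589.84

$1,589.84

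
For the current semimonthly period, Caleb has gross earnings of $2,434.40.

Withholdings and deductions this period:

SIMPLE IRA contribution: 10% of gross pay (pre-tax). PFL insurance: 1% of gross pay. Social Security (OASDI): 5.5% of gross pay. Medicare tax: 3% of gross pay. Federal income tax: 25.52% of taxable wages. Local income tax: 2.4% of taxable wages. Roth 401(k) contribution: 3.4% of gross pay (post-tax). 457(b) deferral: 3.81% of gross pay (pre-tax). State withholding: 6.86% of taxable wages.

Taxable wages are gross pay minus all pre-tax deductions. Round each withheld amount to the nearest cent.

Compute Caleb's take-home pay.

457(b) deferral: $2,434.40 × 0.0381 = $92.75
SIMPLE IRA contribution: $2,434.40 × 0.1 = $243.44
Pre-tax total = $92.75 + $243.44 = $336.19
Taxable wages = $2,434.40 − $336.19 = $2,098.21
Federal income tax: $2,098.21 × 0.2552 = $535.46
Local income tax: $2,098.21 × 0.024 = $50.36
State withholding: $2,098.21 × 0.0686 = $143.94
Medicare tax: $2,434.40 × 0.03 = $73.03
PFL insurance: $2,434.40 × 0.01 = $24.34
Social Security (OASDI): $2,434.40 × 0.055 = $133.89
Roth 401(k) contribution: $2,434.40 × 0.034 = $82.77
Total deductions = $92.75 + $243.44 + $535.46 + $50.36 + $143.94 + $73.03 + $24.34 + $133.89 + $82.77 = $1,379.98
Net pay = $2,434.40 − $1,379.98 = $1,054.42

$1,054.42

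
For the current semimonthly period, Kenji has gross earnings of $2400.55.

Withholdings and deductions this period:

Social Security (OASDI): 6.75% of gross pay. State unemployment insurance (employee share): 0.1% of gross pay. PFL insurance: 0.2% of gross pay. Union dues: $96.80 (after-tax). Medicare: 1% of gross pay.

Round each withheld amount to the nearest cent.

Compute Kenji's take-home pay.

$2110.50

PFL insurance: $2400.55 × 0.002 = $4.80
Social Security (OASDI): $2400.55 × 0.0675 = $162.04
State unemployment insurance (employee share): $2400.55 × 0.001 = $2.40
Medicare: $2400.55 × 0.01 = $24.01
Union dues: $96.80
Total deductions = $4.80 + $162.04 + $2.40 + $24.01 + $96.80 = $290.05
Net pay = $2400.55 − $290.05 = $2110.50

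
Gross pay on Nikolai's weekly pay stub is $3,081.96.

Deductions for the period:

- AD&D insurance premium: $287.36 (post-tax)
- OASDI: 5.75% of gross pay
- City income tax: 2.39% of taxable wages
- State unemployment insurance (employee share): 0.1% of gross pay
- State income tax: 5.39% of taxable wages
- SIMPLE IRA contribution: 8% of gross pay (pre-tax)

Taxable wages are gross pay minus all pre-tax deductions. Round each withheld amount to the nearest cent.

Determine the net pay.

$2,147.15

SIMPLE IRA contribution: $3,081.96 × 0.08 = $246.56
Taxable wages = $3,081.96 − $246.56 = $2,835.40
State income tax: $2,835.40 × 0.0539 = $152.83
City income tax: $2,835.40 × 0.0239 = $67.77
State unemployment insurance (employee share): $3,081.96 × 0.001 = $3.08
OASDI: $3,081.96 × 0.0575 = $177.21
AD&D insurance premium: $287.36
Total deductions = $246.56 + $152.83 + $67.77 + $3.08 + $177.21 + $287.36 = $934.81
Net pay = $3,081.96 − $934.81 = $2,147.15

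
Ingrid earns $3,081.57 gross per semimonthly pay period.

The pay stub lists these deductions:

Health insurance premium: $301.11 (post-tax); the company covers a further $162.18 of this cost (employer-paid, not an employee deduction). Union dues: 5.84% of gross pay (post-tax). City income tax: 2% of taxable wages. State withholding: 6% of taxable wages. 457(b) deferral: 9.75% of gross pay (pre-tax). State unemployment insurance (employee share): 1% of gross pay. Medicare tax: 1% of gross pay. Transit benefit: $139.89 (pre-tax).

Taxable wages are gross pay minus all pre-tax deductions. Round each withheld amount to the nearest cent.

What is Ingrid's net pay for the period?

$1,887.23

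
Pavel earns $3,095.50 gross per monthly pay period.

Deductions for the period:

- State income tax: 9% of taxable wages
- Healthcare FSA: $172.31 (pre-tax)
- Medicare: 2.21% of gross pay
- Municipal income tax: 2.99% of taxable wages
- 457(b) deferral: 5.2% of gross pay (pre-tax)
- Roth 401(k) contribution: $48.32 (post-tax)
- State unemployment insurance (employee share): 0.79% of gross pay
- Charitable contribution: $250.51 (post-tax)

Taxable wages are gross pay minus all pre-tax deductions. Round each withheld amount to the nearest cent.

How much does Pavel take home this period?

457(b) deferral: $3,095.50 × 0.052 = $160.97
Healthcare FSA: $172.31
Pre-tax total = $160.97 + $172.31 = $333.28
Taxable wages = $3,095.50 − $333.28 = $2,762.22
Municipal income tax: $2,762.22 × 0.0299 = $82.59
State income tax: $2,762.22 × 0.09 = $248.60
Medicare: $3,095.50 × 0.0221 = $68.41
State unemployment insurance (employee share): $3,095.50 × 0.0079 = $24.45
Roth 401(k) contribution: $48.32
Charitable contribution: $250.51
Total deductions = $160.97 + $172.31 + $82.59 + $248.60 + $68.41 + $24.45 + $48.32 + $250.51 = $1,056.16
Net pay = $3,095.50 − $1,056.16 = $2,039.34

$2,039.34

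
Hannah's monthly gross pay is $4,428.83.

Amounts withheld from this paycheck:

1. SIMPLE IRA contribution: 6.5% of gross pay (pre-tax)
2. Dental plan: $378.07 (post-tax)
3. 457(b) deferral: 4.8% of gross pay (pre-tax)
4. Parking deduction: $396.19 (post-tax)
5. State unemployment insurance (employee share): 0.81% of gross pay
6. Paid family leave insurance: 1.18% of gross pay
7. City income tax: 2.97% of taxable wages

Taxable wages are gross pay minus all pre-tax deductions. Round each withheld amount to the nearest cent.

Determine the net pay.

SIMPLE IRA contribution: $4,428.83 × 0.065 = $287.87
457(b) deferral: $4,428.83 × 0.048 = $212.58
Pre-tax total = $287.87 + $212.58 = $500.45
Taxable wages = $4,428.83 − $500.45 = $3,928.38
City income tax: $3,928.38 × 0.0297 = $116.67
Paid family leave insurance: $4,428.83 × 0.0118 = $52.26
State unemployment insurance (employee share): $4,428.83 × 0.0081 = $35.87
Dental plan: $378.07
Parking deduction: $396.19
Total deductions = $287.87 + $212.58 + $116.67 + $52.26 + $35.87 + $378.07 + $396.19 = $1,479.51
Net pay = $4,428.83 − $1,479.51 = $2,949.32

$2,949.32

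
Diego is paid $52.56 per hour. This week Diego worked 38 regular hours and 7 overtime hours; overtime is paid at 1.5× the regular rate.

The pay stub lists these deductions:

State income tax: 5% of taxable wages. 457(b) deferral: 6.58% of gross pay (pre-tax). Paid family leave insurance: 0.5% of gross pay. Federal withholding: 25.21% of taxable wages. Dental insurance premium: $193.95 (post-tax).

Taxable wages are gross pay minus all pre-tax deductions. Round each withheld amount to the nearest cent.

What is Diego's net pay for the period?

Regular pay: 38 × $52.56 = $1,997.28
Overtime pay: 7 × $52.56 × 1.5 = $551.88
Gross pay = $1,997.28 + $551.88 = $2,549.16
457(b) deferral: $2,549.16 × 0.0658 = $167.73
Taxable wages = $2,549.16 − $167.73 = $2,381.43
Federal withholding: $2,381.43 × 0.2521 = $600.36
State income tax: $2,381.43 × 0.05 = $119.07
Paid family leave insurance: $2,549.16 × 0.005 = $12.75
Dental insurance premium: $193.95
Total deductions = $167.73 + $600.36 + $119.07 + $12.75 + $193.95 = $1,093.86
Net pay = $2,549.16 − $1,093.86 = $1,455.30

$1,455.30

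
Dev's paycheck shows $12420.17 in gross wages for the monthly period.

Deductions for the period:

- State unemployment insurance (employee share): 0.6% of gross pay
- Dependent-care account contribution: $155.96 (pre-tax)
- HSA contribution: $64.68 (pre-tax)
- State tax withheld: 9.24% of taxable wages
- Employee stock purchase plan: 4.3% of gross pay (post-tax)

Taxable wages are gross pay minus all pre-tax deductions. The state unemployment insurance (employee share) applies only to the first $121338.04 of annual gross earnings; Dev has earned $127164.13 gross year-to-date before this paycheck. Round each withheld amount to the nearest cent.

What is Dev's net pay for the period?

$10538.22

Dependent-care account contribution: $155.96
HSA contribution: $64.68
Pre-tax total = $155.96 + $64.68 = $220.64
Taxable wages = $12420.17 − $220.64 = $12199.53
State tax withheld: $12199.53 × 0.0924 = $1127.24
State unemployment insurance (employee share): annual cap $121338.04 already reached (YTD $127164.13), so $0.00
Employee stock purchase plan: $12420.17 × 0.043 = $534.07
Total deductions = $155.96 + $64.68 + $1127.24 + $0.00 + $534.07 = $1881.95
Net pay = $12420.17 − $1881.95 = $10538.22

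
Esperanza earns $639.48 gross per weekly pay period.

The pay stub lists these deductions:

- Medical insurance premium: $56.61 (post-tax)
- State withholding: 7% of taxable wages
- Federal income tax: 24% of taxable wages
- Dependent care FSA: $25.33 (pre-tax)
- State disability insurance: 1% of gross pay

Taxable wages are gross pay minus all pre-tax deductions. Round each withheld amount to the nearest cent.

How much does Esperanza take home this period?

Dependent care FSA: $25.33
Taxable wages = $639.48 − $25.33 = $614.15
Federal income tax: $614.15 × 0.24 = $147.40
State withholding: $614.15 × 0.07 = $42.99
State disability insurance: $639.48 × 0.01 = $6.39
Medical insurance premium: $56.61
Total deductions = $25.33 + $147.40 + $42.99 + $6.39 + $56.61 = $278.72
Net pay = $639.48 − $278.72 = $360.76

$360.76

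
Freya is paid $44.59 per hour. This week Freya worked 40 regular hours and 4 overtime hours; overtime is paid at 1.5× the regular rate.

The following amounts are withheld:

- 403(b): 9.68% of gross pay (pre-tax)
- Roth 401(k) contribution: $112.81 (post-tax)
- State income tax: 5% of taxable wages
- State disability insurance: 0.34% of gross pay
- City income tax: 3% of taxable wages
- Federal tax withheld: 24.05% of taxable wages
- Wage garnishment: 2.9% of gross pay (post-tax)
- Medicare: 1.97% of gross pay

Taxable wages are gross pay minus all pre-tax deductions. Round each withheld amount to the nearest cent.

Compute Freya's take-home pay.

Regular pay: 40 × $44.59 = $1,783.60
Overtime pay: 4 × $44.59 × 1.5 = $267.54
Gross pay = $1,783.60 + $267.54 = $2,051.14
403(b): $2,051.14 × 0.0968 = $198.55
Taxable wages = $2,051.14 − $198.55 = $1,852.59
Federal tax withheld: $1,852.59 × 0.2405 = $445.55
City income tax: $1,852.59 × 0.03 = $55.58
State income tax: $1,852.59 × 0.05 = $92.63
Medicare: $2,051.14 × 0.0197 = $40.41
State disability insurance: $2,051.14 × 0.0034 = $6.97
Roth 401(k) contribution: $112.81
Wage garnishment: $2,051.14 × 0.029 = $59.48
Total deductions = $198.55 + $445.55 + $55.58 + $92.63 + $40.41 + $6.97 + $112.81 + $59.48 = $1,011.98
Net pay = $2,051.14 − $1,011.98 = $1,039.16

$1,039.16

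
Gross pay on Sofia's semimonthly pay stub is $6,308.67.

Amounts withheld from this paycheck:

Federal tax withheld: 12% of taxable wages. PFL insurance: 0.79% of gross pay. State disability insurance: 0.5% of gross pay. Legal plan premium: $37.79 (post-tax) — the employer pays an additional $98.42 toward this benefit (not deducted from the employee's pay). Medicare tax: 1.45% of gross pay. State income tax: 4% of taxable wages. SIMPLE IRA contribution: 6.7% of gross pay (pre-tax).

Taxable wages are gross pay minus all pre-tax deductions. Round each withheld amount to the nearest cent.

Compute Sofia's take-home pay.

$4,733.58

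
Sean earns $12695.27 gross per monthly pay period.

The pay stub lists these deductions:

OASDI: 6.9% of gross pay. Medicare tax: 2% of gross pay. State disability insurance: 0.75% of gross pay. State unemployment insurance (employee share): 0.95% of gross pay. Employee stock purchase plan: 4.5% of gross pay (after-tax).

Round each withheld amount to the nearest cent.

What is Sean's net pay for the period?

OASDI: $12695.27 × 0.069 = $875.97
Medicare tax: $12695.27 × 0.02 = $253.91
State disability insurance: $12695.27 × 0.0075 = $95.21
State unemployment insurance (employee share): $12695.27 × 0.0095 = $120.61
Employee stock purchase plan: $12695.27 × 0.045 = $571.29
Total deductions = $875.97 + $253.91 + $95.21 + $120.61 + $571.29 = $1916.99
Net pay = $12695.27 − $1916.99 = $10778.28

$10778.28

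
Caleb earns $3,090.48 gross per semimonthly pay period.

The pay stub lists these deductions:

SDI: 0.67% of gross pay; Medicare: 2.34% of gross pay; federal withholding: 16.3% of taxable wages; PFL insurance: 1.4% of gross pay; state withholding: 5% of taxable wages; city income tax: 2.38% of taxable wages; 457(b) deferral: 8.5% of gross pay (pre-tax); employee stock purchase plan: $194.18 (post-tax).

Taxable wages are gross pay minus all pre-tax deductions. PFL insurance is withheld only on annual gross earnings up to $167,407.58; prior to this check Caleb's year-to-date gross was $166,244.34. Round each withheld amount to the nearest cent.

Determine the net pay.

$1,854.67

457(b) deferral: $3,090.48 × 0.085 = $262.69
Taxable wages = $3,090.48 − $262.69 = $2,827.79
State withholding: $2,827.79 × 0.05 = $141.39
Federal withholding: $2,827.79 × 0.163 = $460.93
City income tax: $2,827.79 × 0.0238 = $67.30
PFL insurance: only $167,407.58 − $166,244.34 = $1,163.24 of this check is subject → $1,163.24 × 0.014 = $16.29
SDI: $3,090.48 × 0.0067 = $20.71
Medicare: $3,090.48 × 0.0234 = $72.32
Employee stock purchase plan: $194.18
Total deductions = $262.69 + $141.39 + $460.93 + $67.30 + $16.29 + $20.71 + $72.32 + $194.18 = $1,235.81
Net pay = $3,090.48 − $1,235.81 = $1,854.67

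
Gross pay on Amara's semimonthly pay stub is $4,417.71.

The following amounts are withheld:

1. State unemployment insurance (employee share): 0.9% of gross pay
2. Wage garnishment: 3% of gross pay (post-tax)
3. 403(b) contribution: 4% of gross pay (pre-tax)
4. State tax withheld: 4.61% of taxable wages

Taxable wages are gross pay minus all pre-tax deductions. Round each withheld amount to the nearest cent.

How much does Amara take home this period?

$3,873.20

403(b) contribution: $4,417.71 × 0.04 = $176.71
Taxable wages = $4,417.71 − $176.71 = $4,241.00
State tax withheld: $4,241.00 × 0.0461 = $195.51
State unemployment insurance (employee share): $4,417.71 × 0.009 = $39.76
Wage garnishment: $4,417.71 × 0.03 = $132.53
Total deductions = $176.71 + $195.51 + $39.76 + $132.53 = $544.51
Net pay = $4,417.71 − $544.51 = $3,873.20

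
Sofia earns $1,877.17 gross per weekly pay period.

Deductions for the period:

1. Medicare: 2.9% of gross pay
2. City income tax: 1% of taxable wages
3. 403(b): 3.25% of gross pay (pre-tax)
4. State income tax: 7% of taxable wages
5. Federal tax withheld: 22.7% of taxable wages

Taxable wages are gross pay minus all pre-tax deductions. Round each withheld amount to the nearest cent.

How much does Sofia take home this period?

$1,204.16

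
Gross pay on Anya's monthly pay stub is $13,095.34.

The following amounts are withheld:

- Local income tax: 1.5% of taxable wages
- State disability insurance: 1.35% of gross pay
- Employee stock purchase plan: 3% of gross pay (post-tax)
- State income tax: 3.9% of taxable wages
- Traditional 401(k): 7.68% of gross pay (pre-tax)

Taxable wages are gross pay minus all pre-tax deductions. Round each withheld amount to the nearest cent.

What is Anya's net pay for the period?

$10,867.13

Traditional 401(k): $13,095.34 × 0.0768 = $1,005.72
Taxable wages = $13,095.34 − $1,005.72 = $12,089.62
Local income tax: $12,089.62 × 0.015 = $181.34
State income tax: $12,089.62 × 0.039 = $471.50
State disability insurance: $13,095.34 × 0.0135 = $176.79
Employee stock purchase plan: $13,095.34 × 0.03 = $392.86
Total deductions = $1,005.72 + $181.34 + $471.50 + $176.79 + $392.86 = $2,228.21
Net pay = $13,095.34 − $2,228.21 = $10,867.13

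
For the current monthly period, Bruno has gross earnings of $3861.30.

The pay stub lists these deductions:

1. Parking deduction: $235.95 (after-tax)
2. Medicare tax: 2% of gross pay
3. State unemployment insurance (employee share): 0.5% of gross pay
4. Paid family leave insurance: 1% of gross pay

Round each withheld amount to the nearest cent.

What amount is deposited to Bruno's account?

$3490.20

Medicare tax: $3861.30 × 0.02 = $77.23
State unemployment insurance (employee share): $3861.30 × 0.005 = $19.31
Paid family leave insurance: $3861.30 × 0.01 = $38.61
Parking deduction: $235.95
Total deductions = $77.23 + $19.31 + $38.61 + $235.95 = $371.10
Net pay = $3861.30 − $371.10 = $3490.20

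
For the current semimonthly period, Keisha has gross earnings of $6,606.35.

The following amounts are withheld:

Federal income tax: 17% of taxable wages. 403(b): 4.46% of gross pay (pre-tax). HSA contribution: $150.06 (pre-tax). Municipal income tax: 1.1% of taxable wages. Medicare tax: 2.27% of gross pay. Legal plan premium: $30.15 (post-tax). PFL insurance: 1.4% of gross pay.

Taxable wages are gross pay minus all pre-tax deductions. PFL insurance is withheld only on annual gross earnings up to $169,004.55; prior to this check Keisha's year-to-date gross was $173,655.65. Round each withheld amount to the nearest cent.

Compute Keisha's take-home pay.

HSA contribution: $150.06
403(b): $6,606.35 × 0.0446 = $294.64
Pre-tax total = $150.06 + $294.64 = $444.70
Taxable wages = $6,606.35 − $444.70 = $6,161.65
Municipal income tax: $6,161.65 × 0.011 = $67.78
Federal income tax: $6,161.65 × 0.17 = $1,047.48
PFL insurance: annual cap $169,004.55 already reached (YTD $173,655.65), so $0.00
Medicare tax: $6,606.35 × 0.0227 = $149.96
Legal plan premium: $30.15
Total deductions = $150.06 + $294.64 + $67.78 + $1,047.48 + $0.00 + $149.96 + $30.15 = $1,740.07
Net pay = $6,606.35 − $1,740.07 = $4,866.28

$4,866.28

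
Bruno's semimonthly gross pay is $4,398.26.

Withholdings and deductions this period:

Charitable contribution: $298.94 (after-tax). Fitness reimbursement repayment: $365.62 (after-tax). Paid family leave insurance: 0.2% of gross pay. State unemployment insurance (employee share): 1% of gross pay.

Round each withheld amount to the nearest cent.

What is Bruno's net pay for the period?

$3,680.92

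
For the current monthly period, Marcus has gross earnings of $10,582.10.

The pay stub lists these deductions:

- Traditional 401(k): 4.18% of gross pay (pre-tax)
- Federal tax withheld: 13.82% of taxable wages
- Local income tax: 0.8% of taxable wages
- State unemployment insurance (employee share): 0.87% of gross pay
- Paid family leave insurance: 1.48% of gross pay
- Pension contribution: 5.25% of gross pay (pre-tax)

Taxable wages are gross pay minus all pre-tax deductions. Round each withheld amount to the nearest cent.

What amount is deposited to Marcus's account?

Pension contribution: $10,582.10 × 0.0525 = $555.56
Traditional 401(k): $10,582.10 × 0.0418 = $442.33
Pre-tax total = $555.56 + $442.33 = $997.89
Taxable wages = $10,582.10 − $997.89 = $9,584.21
Federal tax withheld: $9,584.21 × 0.1382 = $1,324.54
Local income tax: $9,584.21 × 0.008 = $76.67
Paid family leave insurance: $10,582.10 × 0.0148 = $156.62
State unemployment insurance (employee share): $10,582.10 × 0.0087 = $92.06
Total deductions = $555.56 + $442.33 + $1,324.54 + $76.67 + $156.62 + $92.06 = $2,647.78
Net pay = $10,582.10 − $2,647.78 = $7,934.32

$7,934.32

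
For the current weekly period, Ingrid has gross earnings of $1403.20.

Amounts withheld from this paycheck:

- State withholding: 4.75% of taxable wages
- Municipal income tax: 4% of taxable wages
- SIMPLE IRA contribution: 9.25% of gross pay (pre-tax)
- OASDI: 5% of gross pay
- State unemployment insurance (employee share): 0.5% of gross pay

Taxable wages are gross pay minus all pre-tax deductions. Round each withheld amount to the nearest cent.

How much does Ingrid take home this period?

SIMPLE IRA contribution: $1403.20 × 0.0925 = $129.80
Taxable wages = $1403.20 − $129.80 = $1273.40
State withholding: $1273.40 × 0.0475 = $60.49
Municipal income tax: $1273.40 × 0.04 = $50.94
OASDI: $1403.20 × 0.05 = $70.16
State unemployment insurance (employee share): $1403.20 × 0.005 = $7.02
Total deductions = $129.80 + $60.49 + $50.94 + $70.16 + $7.02 = $318.41
Net pay = $1403.20 − $318.41 = $1084.79

$1084.79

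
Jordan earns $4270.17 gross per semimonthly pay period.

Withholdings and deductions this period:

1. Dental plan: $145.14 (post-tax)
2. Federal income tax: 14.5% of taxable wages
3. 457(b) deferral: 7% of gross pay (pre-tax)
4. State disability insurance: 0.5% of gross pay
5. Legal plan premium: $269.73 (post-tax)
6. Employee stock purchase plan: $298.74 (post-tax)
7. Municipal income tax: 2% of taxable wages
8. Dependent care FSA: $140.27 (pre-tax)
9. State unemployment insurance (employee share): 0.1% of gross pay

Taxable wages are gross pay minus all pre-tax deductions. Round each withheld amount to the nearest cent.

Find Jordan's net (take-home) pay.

$2459.65

Dependent care FSA: $140.27
457(b) deferral: $4270.17 × 0.07 = $298.91
Pre-tax total = $140.27 + $298.91 = $439.18
Taxable wages = $4270.17 − $439.18 = $3830.99
Municipal income tax: $3830.99 × 0.02 = $76.62
Federal income tax: $3830.99 × 0.145 = $555.49
State disability insurance: $4270.17 × 0.005 = $21.35
State unemployment insurance (employee share): $4270.17 × 0.001 = $4.27
Legal plan premium: $269.73
Dental plan: $145.14
Employee stock purchase plan: $298.74
Total deductions = $140.27 + $298.91 + $76.62 + $555.49 + $21.35 + $4.27 + $269.73 + $145.14 + $298.74 = $1810.52
Net pay = $4270.17 − $1810.52 = $2459.65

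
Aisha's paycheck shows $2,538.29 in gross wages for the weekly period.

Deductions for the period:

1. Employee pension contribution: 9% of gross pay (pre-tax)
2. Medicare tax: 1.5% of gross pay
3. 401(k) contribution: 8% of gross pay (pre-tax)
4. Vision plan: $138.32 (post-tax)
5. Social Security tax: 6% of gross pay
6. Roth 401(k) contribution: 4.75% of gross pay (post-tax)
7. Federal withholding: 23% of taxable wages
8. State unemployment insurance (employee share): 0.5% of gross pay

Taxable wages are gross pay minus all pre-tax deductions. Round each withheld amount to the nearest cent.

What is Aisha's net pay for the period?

$1,160.27

Employee pension contribution: $2,538.29 × 0.09 = $228.45
401(k) contribution: $2,538.29 × 0.08 = $203.06
Pre-tax total = $228.45 + $203.06 = $431.51
Taxable wages = $2,538.29 − $431.51 = $2,106.78
Federal withholding: $2,106.78 × 0.23 = $484.56
State unemployment insurance (employee share): $2,538.29 × 0.005 = $12.69
Medicare tax: $2,538.29 × 0.015 = $38.07
Social Security tax: $2,538.29 × 0.06 = $152.30
Vision plan: $138.32
Roth 401(k) contribution: $2,538.29 × 0.0475 = $120.57
Total deductions = $228.45 + $203.06 + $484.56 + $12.69 + $38.07 + $152.30 + $138.32 + $120.57 = $1,378.02
Net pay = $2,538.29 − $1,378.02 = $1,160.27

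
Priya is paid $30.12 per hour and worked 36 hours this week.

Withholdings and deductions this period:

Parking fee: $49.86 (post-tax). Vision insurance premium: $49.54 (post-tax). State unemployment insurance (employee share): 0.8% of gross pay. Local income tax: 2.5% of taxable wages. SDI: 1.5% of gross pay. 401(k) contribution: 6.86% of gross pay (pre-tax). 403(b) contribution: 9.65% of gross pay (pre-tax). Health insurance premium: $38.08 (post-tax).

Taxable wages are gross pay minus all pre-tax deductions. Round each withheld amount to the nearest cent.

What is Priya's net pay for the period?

$720.26

Gross pay: 36 × $30.12 = $1084.32
403(b) contribution: $1084.32 × 0.0965 = $104.64
401(k) contribution: $1084.32 × 0.0686 = $74.38
Pre-tax total = $104.64 + $74.38 = $179.02
Taxable wages = $1084.32 − $179.02 = $905.30
Local income tax: $905.30 × 0.025 = $22.63
SDI: $1084.32 × 0.015 = $16.26
State unemployment insurance (employee share): $1084.32 × 0.008 = $8.67
Parking fee: $49.86
Vision insurance premium: $49.54
Health insurance premium: $38.08
Total deductions = $104.64 + $74.38 + $22.63 + $16.26 + $8.67 + $49.86 + $49.54 + $38.08 = $364.06
Net pay = $1084.32 − $364.06 = $720.26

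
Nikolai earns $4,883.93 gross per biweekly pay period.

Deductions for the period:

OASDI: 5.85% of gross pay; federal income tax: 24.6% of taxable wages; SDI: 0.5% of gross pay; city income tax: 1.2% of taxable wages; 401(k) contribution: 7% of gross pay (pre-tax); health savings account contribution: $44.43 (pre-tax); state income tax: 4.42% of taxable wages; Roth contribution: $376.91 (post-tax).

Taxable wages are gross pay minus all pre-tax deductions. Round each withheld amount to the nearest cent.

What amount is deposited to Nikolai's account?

$2,451.41

Health savings account contribution: $44.43
401(k) contribution: $4,883.93 × 0.07 = $341.88
Pre-tax total = $44.43 + $341.88 = $386.31
Taxable wages = $4,883.93 − $386.31 = $4,497.62
City income tax: $4,497.62 × 0.012 = $53.97
State income tax: $4,497.62 × 0.0442 = $198.79
Federal income tax: $4,497.62 × 0.246 = $1,106.41
OASDI: $4,883.93 × 0.0585 = $285.71
SDI: $4,883.93 × 0.005 = $24.42
Roth contribution: $376.91
Total deductions = $44.43 + $341.88 + $53.97 + $198.79 + $1,106.41 + $285.71 + $24.42 + $376.91 = $2,432.52
Net pay = $4,883.93 − $2,432.52 = $2,451.41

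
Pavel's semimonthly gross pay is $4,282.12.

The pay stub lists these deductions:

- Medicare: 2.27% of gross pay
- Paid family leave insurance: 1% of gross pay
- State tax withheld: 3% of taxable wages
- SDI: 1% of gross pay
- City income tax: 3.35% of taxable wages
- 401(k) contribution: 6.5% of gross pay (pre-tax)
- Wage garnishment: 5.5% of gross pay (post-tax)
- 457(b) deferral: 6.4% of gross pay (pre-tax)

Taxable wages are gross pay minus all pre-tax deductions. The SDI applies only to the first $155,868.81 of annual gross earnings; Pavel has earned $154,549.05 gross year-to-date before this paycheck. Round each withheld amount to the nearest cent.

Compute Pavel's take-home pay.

457(b) deferral: $4,282.12 × 0.064 = $274.06
401(k) contribution: $4,282.12 × 0.065 = $278.34
Pre-tax total = $274.06 + $278.34 = $552.40
Taxable wages = $4,282.12 − $552.40 = $3,729.72
State tax withheld: $3,729.72 × 0.03 = $111.89
City income tax: $3,729.72 × 0.0335 = $124.95
Paid family leave insurance: $4,282.12 × 0.01 = $42.82
Medicare: $4,282.12 × 0.0227 = $97.20
SDI: only $155,868.81 − $154,549.05 = $1,319.76 of this check is subject → $1,319.76 × 0.01 = $13.20
Wage garnishment: $4,282.12 × 0.055 = $235.52
Total deductions = $274.06 + $278.34 + $111.89 + $124.95 + $42.82 + $97.20 + $13.20 + $235.52 = $1,177.98
Net pay = $4,282.12 − $1,177.98 = $3,104.14

$3,104.14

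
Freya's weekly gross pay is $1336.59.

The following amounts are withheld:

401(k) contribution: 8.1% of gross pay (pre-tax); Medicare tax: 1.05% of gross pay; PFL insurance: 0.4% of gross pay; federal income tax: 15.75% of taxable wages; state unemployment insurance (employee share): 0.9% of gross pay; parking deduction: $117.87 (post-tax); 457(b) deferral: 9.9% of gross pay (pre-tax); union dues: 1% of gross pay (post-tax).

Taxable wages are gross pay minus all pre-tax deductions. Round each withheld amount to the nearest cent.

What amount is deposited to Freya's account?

$760.74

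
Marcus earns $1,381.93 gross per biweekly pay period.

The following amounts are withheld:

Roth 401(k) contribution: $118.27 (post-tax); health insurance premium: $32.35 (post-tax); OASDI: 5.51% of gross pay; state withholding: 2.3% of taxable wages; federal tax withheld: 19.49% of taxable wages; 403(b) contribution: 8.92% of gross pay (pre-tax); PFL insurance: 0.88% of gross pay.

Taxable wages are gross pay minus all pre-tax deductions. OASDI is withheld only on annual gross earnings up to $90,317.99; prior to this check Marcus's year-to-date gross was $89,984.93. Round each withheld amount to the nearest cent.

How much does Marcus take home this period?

$803.27

403(b) contribution: $1,381.93 × 0.0892 = $123.27
Taxable wages = $1,381.93 − $123.27 = $1,258.66
State withholding: $1,258.66 × 0.023 = $28.95
Federal tax withheld: $1,258.66 × 0.1949 = $245.31
PFL insurance: $1,381.93 × 0.0088 = $12.16
OASDI: only $90,317.99 − $89,984.93 = $333.06 of this check is subject → $333.06 × 0.0551 = $18.35
Health insurance premium: $32.35
Roth 401(k) contribution: $118.27
Total deductions = $123.27 + $28.95 + $245.31 + $12.16 + $18.35 + $32.35 + $118.27 = $578.66
Net pay = $1,381.93 − $578.66 = $803.27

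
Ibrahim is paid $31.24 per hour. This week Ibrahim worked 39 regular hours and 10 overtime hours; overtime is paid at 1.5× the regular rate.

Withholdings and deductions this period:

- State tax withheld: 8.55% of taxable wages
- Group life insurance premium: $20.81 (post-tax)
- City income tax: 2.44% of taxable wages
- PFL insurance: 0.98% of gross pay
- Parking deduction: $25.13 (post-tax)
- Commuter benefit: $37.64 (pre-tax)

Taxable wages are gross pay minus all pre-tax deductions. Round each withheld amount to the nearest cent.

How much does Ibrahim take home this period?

$1,405.59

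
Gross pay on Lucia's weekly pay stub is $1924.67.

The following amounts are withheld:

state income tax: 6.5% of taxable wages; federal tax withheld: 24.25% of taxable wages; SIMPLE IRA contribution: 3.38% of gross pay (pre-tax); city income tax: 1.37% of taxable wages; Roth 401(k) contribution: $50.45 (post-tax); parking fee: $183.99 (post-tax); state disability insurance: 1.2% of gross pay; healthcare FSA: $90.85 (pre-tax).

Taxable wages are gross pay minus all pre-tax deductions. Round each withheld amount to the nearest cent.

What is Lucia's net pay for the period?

SIMPLE IRA contribution: $1924.67 × 0.0338 = $65.05
Healthcare FSA: $90.85
Pre-tax total = $65.05 + $90.85 = $155.90
Taxable wages = $1924.67 − $155.90 = $1768.77
Federal tax withheld: $1768.77 × 0.2425 = $428.93
City income tax: $1768.77 × 0.0137 = $24.23
State income tax: $1768.77 × 0.065 = $114.97
State disability insurance: $1924.67 × 0.012 = $23.10
Parking fee: $183.99
Roth 401(k) contribution: $50.45
Total deductions = $65.05 + $90.85 + $428.93 + $24.23 + $114.97 + $23.10 + $183.99 + $50.45 = $981.57
Net pay = $1924.67 − $981.57 = $943.10

$943.10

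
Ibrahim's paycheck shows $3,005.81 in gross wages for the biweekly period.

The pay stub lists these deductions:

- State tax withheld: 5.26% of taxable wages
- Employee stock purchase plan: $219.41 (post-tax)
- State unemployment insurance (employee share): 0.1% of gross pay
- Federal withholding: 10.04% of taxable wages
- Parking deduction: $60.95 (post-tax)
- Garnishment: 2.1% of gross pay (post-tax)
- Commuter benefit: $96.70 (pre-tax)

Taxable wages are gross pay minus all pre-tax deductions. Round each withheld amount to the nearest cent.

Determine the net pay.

Commuter benefit: $96.70
Taxable wages = $3,005.81 − $96.70 = $2,909.11
Federal withholding: $2,909.11 × 0.1004 = $292.07
State tax withheld: $2,909.11 × 0.0526 = $153.02
State unemployment insurance (employee share): $3,005.81 × 0.001 = $3.01
Garnishment: $3,005.81 × 0.021 = $63.12
Parking deduction: $60.95
Employee stock purchase plan: $219.41
Total deductions = $96.70 + $292.07 + $153.02 + $3.01 + $63.12 + $60.95 + $219.41 = $888.28
Net pay = $3,005.81 − $888.28 = $2,117.53

$2,117.53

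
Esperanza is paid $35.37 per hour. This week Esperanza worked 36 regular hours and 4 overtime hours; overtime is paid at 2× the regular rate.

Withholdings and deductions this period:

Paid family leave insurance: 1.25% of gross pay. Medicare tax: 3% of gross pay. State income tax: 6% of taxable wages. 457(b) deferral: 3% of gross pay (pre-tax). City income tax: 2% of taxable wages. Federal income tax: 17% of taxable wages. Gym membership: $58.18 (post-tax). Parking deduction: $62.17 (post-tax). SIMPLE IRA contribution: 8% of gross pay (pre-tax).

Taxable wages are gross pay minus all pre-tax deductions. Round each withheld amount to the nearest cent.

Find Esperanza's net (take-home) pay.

Regular pay: 36 × $35.37 = $1,273.32
Overtime pay: 4 × $35.37 × 2 = $282.96
Gross pay = $1,273.32 + $282.96 = $1,556.28
457(b) deferral: $1,556.28 × 0.03 = $46.69
SIMPLE IRA contribution: $1,556.28 × 0.08 = $124.50
Pre-tax total = $46.69 + $124.50 = $171.19
Taxable wages = $1,556.28 − $171.19 = $1,385.09
State income tax: $1,385.09 × 0.06 = $83.11
City income tax: $1,385.09 × 0.02 = $27.70
Federal income tax: $1,385.09 × 0.17 = $235.47
Medicare tax: $1,556.28 × 0.03 = $46.69
Paid family leave insurance: $1,556.28 × 0.0125 = $19.45
Gym membership: $58.18
Parking deduction: $62.17
Total deductions = $46.69 + $124.50 + $83.11 + $27.70 + $235.47 + $46.69 + $19.45 + $58.18 + $62.17 = $703.96
Net pay = $1,556.28 − $703.96 = $852.32

$852.32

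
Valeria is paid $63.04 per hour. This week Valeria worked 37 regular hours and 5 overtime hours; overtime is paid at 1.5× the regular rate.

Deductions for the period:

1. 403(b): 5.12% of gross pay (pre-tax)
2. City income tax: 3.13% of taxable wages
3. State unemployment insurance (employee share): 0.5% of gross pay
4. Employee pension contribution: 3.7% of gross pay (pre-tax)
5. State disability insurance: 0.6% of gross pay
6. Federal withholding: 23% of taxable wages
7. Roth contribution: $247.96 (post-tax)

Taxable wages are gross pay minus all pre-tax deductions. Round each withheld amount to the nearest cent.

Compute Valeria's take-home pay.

$1,610.66

Regular pay: 37 × $63.04 = $2,332.48
Overtime pay: 5 × $63.04 × 1.5 = $472.80
Gross pay = $2,332.48 + $472.80 = $2,805.28
Employee pension contribution: $2,805.28 × 0.037 = $103.80
403(b): $2,805.28 × 0.0512 = $143.63
Pre-tax total = $103.80 + $143.63 = $247.43
Taxable wages = $2,805.28 − $247.43 = $2,557.85
City income tax: $2,557.85 × 0.0313 = $80.06
Federal withholding: $2,557.85 × 0.23 = $588.31
State unemployment insurance (employee share): $2,805.28 × 0.005 = $14.03
State disability insurance: $2,805.28 × 0.006 = $16.83
Roth contribution: $247.96
Total deductions = $103.80 + $143.63 + $80.06 + $588.31 + $14.03 + $16.83 + $247.96 = $1,194.62
Net pay = $2,805.28 − $1,194.62 = $1,610.66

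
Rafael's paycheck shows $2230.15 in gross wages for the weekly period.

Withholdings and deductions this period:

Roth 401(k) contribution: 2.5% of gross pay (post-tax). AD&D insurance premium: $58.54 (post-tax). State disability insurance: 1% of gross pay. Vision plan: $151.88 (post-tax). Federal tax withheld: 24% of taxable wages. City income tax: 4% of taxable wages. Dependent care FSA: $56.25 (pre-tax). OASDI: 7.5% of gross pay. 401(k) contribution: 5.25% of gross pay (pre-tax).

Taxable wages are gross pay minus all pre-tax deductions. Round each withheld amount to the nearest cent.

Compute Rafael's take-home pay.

401(k) contribution: $2230.15 × 0.0525 = $117.08
Dependent care FSA: $56.25
Pre-tax total = $117.08 + $56.25 = $173.33
Taxable wages = $2230.15 − $173.33 = $2056.82
City income tax: $2056.82 × 0.04 = $82.27
Federal tax withheld: $2056.82 × 0.24 = $493.64
OASDI: $2230.15 × 0.075 = $167.26
State disability insurance: $2230.15 × 0.01 = $22.30
Vision plan: $151.88
AD&D insurance premium: $58.54
Roth 401(k) contribution: $2230.15 × 0.025 = $55.75
Total deductions = $117.08 + $56.25 + $82.27 + $493.64 + $167.26 + $22.30 + $151.88 + $58.54 + $55.75 = $1204.97
Net pay = $2230.15 − $1204.97 = $1025.18

$1025.18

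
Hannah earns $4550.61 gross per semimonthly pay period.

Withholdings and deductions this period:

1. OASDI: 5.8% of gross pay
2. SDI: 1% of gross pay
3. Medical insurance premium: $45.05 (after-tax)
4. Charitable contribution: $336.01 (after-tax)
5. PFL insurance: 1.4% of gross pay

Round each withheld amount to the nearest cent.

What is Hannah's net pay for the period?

$3796.39

SDI: $4550.61 × 0.01 = $45.51
OASDI: $4550.61 × 0.058 = $263.94
PFL insurance: $4550.61 × 0.014 = $63.71
Medical insurance premium: $45.05
Charitable contribution: $336.01
Total deductions = $45.51 + $263.94 + $63.71 + $45.05 + $336.01 = $754.22
Net pay = $4550.61 − $754.22 = $3796.39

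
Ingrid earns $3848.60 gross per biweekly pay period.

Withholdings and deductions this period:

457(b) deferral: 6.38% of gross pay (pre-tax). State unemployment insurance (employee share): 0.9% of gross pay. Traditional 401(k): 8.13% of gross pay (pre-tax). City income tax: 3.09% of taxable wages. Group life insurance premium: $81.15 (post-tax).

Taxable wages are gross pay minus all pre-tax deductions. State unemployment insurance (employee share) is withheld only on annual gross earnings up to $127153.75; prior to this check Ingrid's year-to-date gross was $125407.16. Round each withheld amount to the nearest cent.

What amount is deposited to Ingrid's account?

Traditional 401(k): $3848.60 × 0.0813 = $312.89
457(b) deferral: $3848.60 × 0.0638 = $245.54
Pre-tax total = $312.89 + $245.54 = $558.43
Taxable wages = $3848.60 − $558.43 = $3290.17
City income tax: $3290.17 × 0.0309 = $101.67
State unemployment insurance (employee share): only $127153.75 − $125407.16 = $1746.59 of this check is subject → $1746.59 × 0.009 = $15.72
Group life insurance premium: $81.15
Total deductions = $312.89 + $245.54 + $101.67 + $15.72 + $81.15 = $756.97
Net pay = $3848.60 − $756.97 = $3091.63

$3091.63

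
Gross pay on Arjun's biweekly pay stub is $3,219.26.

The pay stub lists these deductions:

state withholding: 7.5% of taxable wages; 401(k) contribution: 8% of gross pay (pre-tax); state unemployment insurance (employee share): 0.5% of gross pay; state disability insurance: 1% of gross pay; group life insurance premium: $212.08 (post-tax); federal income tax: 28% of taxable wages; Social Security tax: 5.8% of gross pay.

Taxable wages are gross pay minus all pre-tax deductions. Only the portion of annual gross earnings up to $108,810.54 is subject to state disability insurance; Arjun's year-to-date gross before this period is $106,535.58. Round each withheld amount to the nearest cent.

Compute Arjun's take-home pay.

$1,472.66

401(k) contribution: $3,219.26 × 0.08 = $257.54
Taxable wages = $3,219.26 − $257.54 = $2,961.72
State withholding: $2,961.72 × 0.075 = $222.13
Federal income tax: $2,961.72 × 0.28 = $829.28
Social Security tax: $3,219.26 × 0.058 = $186.72
State disability insurance: only $108,810.54 − $106,535.58 = $2,274.96 of this check is subject → $2,274.96 × 0.01 = $22.75
State unemployment insurance (employee share): $3,219.26 × 0.005 = $16.10
Group life insurance premium: $212.08
Total deductions = $257.54 + $222.13 + $829.28 + $186.72 + $22.75 + $16.10 + $212.08 = $1,746.60
Net pay = $3,219.26 − $1,746.60 = $1,472.66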